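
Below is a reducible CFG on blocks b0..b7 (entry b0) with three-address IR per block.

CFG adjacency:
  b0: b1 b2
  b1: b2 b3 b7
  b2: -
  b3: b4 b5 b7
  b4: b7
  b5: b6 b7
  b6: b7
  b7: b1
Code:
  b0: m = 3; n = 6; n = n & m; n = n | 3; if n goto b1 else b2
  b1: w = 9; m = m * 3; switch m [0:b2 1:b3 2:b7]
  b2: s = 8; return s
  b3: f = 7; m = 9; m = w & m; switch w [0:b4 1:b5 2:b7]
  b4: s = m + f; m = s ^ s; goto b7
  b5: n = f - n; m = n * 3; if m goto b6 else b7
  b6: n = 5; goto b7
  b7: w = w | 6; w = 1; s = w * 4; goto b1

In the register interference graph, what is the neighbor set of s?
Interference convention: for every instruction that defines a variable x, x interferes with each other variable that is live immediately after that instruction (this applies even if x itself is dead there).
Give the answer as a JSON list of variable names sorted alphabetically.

Per-block:
  b0: def={m,n} ue=∅
  b1: def={m,w} ue={m}
  b2: def={s} ue=∅
  b3: def={f,m} ue={w}
  b4: def={m,s} ue={f,m}
  b5: def={m,n} ue={f,n}
  b6: def={n} ue=∅
  b7: def={s,w} ue={w}

Liveness:
  b0 li=∅ lo={m,n}
  b1 li={m,n} lo={m,n,w}
  b2 li=∅ lo=∅
  b3 li={n,w} lo={f,m,n,w}
  b4 li={f,m,n,w} lo={m,n,w}
  b5 li={f,n,w} lo={m,n,w}
  b6 li={m,w} lo={m,n,w}
  b7 li={m,n,w} lo={m,n}

Interfere edges:
  f — {m,n,w}
  m — {f,n,s,w}
  n — {f,m,s,w}
  s — {m,n,w}
  w — {f,m,n,s}

N(s) = ["m", "n", "w"]

Answer: ["m", "n", "w"]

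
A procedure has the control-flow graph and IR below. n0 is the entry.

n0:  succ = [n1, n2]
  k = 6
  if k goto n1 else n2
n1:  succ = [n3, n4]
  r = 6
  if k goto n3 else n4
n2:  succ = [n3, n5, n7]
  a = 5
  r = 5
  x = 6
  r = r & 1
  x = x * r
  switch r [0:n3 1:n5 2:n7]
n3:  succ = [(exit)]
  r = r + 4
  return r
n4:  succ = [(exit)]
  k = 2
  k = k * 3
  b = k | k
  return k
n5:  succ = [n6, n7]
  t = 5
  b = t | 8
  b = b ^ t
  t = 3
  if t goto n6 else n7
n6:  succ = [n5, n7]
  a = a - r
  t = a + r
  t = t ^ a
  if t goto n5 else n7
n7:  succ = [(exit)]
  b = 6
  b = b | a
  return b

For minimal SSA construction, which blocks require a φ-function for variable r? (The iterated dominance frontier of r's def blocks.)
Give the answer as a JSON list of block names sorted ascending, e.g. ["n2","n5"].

idom tree: n1←n0 n2←n0 n3←n0 n4←n1 n5←n2 n6←n5 n7←n2
Dom at joins:
  n3: preds {n1,n2}: {n0,n1} ∩ {n0,n2} = {n0}; idom=n0
  n5: preds {n2,n6}: {n0,n2} ∩ {n0,n2,n5,n6} = {n0,n2}; idom=n2
  n7: preds {n2,n5,n6}: {n0,n2} ∩ {n0,n2,n5} ∩ {n0,n2,n5,n6} = {n0,n2}; idom=n2

DF walk-up:
  join n3 pred n1: n1 stop@n0
  join n3 pred n2: n2 stop@n0
  join n5 pred n2: · stop@n2
  join n5 pred n6: n6→n5 stop@n2
  join n7 pred n2: · stop@n2
  join n7 pred n5: n5 stop@n2
  join n7 pred n6: n6→n5 stop@n2
  n0: DF=∅
  n1: DF={n3}
  n2: DF={n3}
  n3: DF=∅
  n4: DF=∅
  n5: DF={n5,n7}
  n6: DF={n5,n7}
  n7: DF=∅

φ for r: defs {n1,n2,n3}
  DF⁺ = {n3}

Answer: ["n3"]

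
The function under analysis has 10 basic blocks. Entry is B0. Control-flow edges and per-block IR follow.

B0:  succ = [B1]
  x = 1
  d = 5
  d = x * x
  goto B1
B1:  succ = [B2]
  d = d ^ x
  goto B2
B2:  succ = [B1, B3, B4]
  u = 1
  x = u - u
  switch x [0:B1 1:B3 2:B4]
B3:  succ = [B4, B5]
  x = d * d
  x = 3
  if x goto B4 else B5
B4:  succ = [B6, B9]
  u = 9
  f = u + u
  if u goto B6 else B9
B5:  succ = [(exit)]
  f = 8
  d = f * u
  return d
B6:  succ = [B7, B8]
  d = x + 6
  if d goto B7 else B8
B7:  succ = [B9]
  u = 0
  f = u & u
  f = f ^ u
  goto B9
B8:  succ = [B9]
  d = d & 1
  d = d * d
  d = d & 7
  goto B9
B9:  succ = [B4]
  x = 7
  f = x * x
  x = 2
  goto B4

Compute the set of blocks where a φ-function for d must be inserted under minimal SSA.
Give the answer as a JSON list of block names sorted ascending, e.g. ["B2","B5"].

Answer: ["B1", "B4", "B9"]

Working:
idom tree: B1←B0 B2←B1 B3←B2 B4←B2 B5←B3 B6←B4 B7←B6 B8←B6 B9←B4
Dom∩ at merges:
  B1: preds {B0,B2}: {B0} ∩ {B0,B1,B2} = {B0}; idom=B0
  B4: preds {B2,B3,B9}: {B0,B1,B2} ∩ {B0,B1,B2,B3} ∩ {B0,B1,B2,B4,B9} = {B0,B1,B2}; idom=B2
  B9: preds {B4,B7,B8}: {B0,B1,B2,B4} ∩ {B0,B1,B2,B4,B6,B7} ∩ {B0,B1,B2,B4,B6,B8} = {B0,B1,B2,B4}; idom=B4

DF walk-up:
  join B1 pred B0: · stop@B0
  join B1 pred B2: B2→B1 stop@B0
  join B4 pred B2: · stop@B2
  join B4 pred B3: B3 stop@B2
  join B4 pred B9: B9→B4 stop@B2
  join B9 pred B4: · stop@B4
  join B9 pred B7: B7→B6 stop@B4
  join B9 pred B8: B8→B6 stop@B4
  DF(B0)=∅
  DF(B1)={B1}
  DF(B2)={B1}
  DF(B3)={B4}
  DF(B4)={B4}
  DF(B5)=∅
  DF(B6)={B9}
  DF(B7)={B9}
  DF(B8)={B9}
  DF(B9)={B4}

φ for d: defs {B0,B1,B5,B6,B8}
  DF⁺ = {B1,B4,B9}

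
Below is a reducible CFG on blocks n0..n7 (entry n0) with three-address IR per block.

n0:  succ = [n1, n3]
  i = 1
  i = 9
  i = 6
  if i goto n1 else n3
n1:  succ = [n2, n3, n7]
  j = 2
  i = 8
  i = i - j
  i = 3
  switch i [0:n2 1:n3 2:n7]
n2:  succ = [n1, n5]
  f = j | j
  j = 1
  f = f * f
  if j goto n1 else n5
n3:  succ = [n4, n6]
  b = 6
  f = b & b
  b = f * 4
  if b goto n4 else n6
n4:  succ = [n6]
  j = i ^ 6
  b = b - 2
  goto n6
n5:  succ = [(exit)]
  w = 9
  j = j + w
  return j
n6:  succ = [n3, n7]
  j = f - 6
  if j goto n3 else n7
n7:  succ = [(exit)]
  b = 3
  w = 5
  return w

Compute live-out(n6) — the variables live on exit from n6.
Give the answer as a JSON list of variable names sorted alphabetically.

def/use:
  n0: {i} / ∅
  n1: {i,j} / ∅
  n2: {f,j} / {j}
  n3: {b,f} / ∅
  n4: {b,j} / {b,i}
  n5: {j,w} / {j}
  n6: {j} / {f}
  n7: {b,w} / ∅

Liveness:
  live n0: ∅→{i}
  live n1: ∅→{i,j}
  live n2: {j}→{j}
  live n3: {i}→{b,f,i}
  live n4: {b,f,i}→{f,i}
  live n5: {j}→∅
  live n6: {f,i}→{i}
  live n7: ∅→∅

live-out(n6) = ["i"]

Answer: ["i"]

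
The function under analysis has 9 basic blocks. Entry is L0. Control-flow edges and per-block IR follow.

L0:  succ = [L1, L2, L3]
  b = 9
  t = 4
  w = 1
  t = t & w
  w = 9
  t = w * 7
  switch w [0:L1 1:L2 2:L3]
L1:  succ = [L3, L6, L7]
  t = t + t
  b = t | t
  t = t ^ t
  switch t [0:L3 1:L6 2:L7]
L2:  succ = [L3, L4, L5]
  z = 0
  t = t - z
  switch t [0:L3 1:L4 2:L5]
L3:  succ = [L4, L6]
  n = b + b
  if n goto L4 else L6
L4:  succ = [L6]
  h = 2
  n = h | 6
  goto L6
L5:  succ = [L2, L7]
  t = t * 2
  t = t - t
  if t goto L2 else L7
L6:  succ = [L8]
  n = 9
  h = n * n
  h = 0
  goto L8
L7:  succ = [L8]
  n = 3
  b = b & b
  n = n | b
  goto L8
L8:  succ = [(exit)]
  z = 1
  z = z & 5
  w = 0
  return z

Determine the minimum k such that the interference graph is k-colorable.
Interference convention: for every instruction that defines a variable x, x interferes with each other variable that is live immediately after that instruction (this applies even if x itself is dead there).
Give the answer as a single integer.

Per-block:
  L0: def={b,t,w} ue=∅
  L1: def={b,t} ue={t}
  L2: def={t,z} ue={t}
  L3: def={n} ue={b}
  L4: def={h,n} ue=∅
  L5: def={t} ue={t}
  L6: def={h,n} ue=∅
  L7: def={b,n} ue={b}
  L8: def={w,z} ue=∅

Backward fixpoint:
  L0 li=∅ lo={b,t}
  L1 li={t} lo={b}
  L2 li={b,t} lo={b,t}
  L3 li={b} lo=∅
  L4 li=∅ lo=∅
  L5 li={b,t} lo={b,t}
  L6 li=∅ lo=∅
  L7 li={b} lo=∅
  L8 li=∅ lo=∅

Conflict graph:
  b↔{n,t,w,z}
  h↔∅
  n↔{b}
  t↔{b,w,z}
  w↔{b,t,z}
  z↔{b,t,w}

Colouring:
  clique {b,t,w,z} ⇒ need ≥ 4
  4-colouring: c0={b,h}  c1={n,t}  c2={w}  c3={z}
  χ = 4

Answer: 4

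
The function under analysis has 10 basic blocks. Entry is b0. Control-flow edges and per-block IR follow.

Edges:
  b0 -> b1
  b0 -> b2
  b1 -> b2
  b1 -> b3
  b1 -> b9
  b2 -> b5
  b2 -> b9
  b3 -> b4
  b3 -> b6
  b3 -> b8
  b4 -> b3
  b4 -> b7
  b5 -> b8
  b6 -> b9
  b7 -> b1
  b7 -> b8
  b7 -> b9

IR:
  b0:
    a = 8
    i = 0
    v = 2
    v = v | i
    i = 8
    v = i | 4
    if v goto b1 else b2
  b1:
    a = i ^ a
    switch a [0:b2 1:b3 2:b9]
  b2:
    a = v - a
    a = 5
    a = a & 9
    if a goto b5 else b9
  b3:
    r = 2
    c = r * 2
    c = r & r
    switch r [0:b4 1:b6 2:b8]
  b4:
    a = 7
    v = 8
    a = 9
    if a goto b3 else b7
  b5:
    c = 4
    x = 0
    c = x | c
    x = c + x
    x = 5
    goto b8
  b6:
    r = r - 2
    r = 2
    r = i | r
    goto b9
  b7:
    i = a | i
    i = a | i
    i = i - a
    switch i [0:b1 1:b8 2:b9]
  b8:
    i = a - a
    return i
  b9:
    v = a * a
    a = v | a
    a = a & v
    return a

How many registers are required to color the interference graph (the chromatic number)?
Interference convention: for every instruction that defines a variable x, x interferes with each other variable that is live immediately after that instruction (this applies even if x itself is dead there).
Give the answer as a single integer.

Block summaries:
  b0: {a,i,v} / ∅
  b1: {a} / {a,i}
  b2: {a} / {a,v}
  b3: {c,r} / ∅
  b4: {a,v} / ∅
  b5: {c,x} / ∅
  b6: {r} / {i,r}
  b7: {i} / {a,i}
  b8: {i} / {a}
  b9: {a,v} / {a}

Live sets:
  live b0: ∅→{a,i,v}
  live b1: {a,i,v}→{a,i,v}
  live b2: {a,v}→{a}
  live b3: {a,i}→{a,i,r}
  live b4: {i}→{a,i,v}
  live b5: {a}→{a}
  live b6: {a,i,r}→{a}
  live b7: {a,i,v}→{a,i,v}
  live b8: {a}→∅
  live b9: {a}→∅

Interfere edges:
  a: {c,i,r,v,x}
  c: {a,i,r,x}
  i: {a,c,r,v}
  r: {a,c,i}
  v: {a,i}
  x: {a,c}

Chromatic number:
  lower bound: {a,c,i,r} mutually conflict ⇒ χ ≥ 4
  4-colouring: c0={a}  c1={c,v}  c2={i,x}  c3={r}
  χ = 4

Answer: 4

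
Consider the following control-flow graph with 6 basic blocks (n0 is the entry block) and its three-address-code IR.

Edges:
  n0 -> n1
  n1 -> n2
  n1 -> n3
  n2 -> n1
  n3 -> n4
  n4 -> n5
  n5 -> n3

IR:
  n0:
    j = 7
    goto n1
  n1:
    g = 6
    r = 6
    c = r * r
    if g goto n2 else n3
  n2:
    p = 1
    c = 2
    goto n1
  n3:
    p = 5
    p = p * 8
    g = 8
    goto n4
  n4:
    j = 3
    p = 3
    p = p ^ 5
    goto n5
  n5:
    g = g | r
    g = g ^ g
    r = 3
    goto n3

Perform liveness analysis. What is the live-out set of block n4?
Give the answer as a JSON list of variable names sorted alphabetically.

Per-block:
  n0: {j} / ∅
  n1: {c,g,r} / ∅
  n2: {c,p} / ∅
  n3: {g,p} / ∅
  n4: {j,p} / ∅
  n5: {g,r} / {g,r}

Liveness:
  live n0: ∅→∅
  live n1: ∅→{r}
  live n2: ∅→∅
  live n3: {r}→{g,r}
  live n4: {g,r}→{g,r}
  live n5: {g,r}→{r}

live-out(n4) = ["g", "r"]

Answer: ["g", "r"]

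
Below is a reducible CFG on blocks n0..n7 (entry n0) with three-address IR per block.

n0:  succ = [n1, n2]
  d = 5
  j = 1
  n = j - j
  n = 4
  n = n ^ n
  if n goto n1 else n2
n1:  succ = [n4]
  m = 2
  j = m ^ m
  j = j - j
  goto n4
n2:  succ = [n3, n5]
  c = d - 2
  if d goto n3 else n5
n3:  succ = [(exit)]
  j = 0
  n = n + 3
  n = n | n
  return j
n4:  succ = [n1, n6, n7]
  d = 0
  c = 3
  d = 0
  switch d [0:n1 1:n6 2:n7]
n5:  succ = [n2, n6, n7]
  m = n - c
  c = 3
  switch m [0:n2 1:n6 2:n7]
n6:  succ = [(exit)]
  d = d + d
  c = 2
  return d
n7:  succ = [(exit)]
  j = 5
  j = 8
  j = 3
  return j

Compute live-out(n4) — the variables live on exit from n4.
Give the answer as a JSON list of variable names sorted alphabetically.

Answer: ["d"]

Derivation:
Block summaries:
  n0 def {d,j,n} use ∅
  n1 def {j,m} use ∅
  n2 def {c} use {d}
  n3 def {j,n} use {n}
  n4 def {c,d} use ∅
  n5 def {c,m} use {c,n}
  n6 def {c,d} use {d}
  n7 def {j} use ∅

Backward fixpoint:
  n0 li=∅ lo={d,n}
  n1 li=∅ lo=∅
  n2 li={d,n} lo={c,d,n}
  n3 li={n} lo=∅
  n4 li=∅ lo={d}
  n5 li={c,d,n} lo={d,n}
  n6 li={d} lo=∅
  n7 li=∅ lo=∅

live-out(n4) = ["d"]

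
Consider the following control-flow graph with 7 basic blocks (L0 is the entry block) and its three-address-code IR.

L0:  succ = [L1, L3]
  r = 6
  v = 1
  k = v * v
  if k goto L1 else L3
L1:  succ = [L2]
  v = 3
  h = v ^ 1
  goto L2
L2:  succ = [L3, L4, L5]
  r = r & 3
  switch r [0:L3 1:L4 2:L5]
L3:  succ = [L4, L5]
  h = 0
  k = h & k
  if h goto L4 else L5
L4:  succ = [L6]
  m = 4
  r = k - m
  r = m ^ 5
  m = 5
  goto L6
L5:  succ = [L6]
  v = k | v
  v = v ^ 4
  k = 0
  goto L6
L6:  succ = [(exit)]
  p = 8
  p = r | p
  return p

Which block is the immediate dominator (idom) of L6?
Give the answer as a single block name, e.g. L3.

Answer: L0

Derivation:
idom tree: L1←L0 L2←L1 L3←L0 L4←L0 L5←L0 L6←L0
Join-block Dom:
  L3: preds {L0,L2}: {L0} ∩ {L0,L1,L2} = {L0}; idom=L0
  L4: preds {L2,L3}: {L0,L1,L2} ∩ {L0,L3} = {L0}; idom=L0
  L5: preds {L2,L3}: {L0,L1,L2} ∩ {L0,L3} = {L0}; idom=L0
  L6: preds {L4,L5}: {L0,L4} ∩ {L0,L5} = {L0}; idom=L0

idom(L6) = L0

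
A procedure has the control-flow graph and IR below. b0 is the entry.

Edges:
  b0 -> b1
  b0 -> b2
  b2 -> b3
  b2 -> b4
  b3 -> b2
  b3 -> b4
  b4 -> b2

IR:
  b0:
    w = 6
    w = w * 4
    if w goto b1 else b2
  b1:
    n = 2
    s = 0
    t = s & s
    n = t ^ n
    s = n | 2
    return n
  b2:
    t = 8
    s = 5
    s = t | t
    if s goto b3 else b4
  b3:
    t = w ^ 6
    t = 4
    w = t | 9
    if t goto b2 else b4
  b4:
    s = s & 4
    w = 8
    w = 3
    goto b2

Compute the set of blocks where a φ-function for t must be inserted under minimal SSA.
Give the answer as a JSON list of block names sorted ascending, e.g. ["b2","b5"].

Answer: ["b2", "b4"]

Derivation:
idom tree: b1←b0 b2←b0 b3←b2 b4←b2
Dom∩ at merges:
  b2: preds {b0,b3,b4}: {b0} ∩ {b0,b2,b3} ∩ {b0,b2,b4} = {b0}; idom=b0
  b4: preds {b2,b3}: {b0,b2} ∩ {b0,b2,b3} = {b0,b2}; idom=b2

DF walk-up:
  join b2 pred b0: · stop@b0
  join b2 pred b3: b3→b2 stop@b0
  join b2 pred b4: b4→b2 stop@b0
  join b4 pred b2: · stop@b2
  join b4 pred b3: b3 stop@b2
  DF(b0)=∅
  DF(b1)=∅
  DF(b2)={b2}
  DF(b3)={b2,b4}
  DF(b4)={b2}

φ for t: defs {b1,b2,b3}
  DF⁺ = {b2,b4}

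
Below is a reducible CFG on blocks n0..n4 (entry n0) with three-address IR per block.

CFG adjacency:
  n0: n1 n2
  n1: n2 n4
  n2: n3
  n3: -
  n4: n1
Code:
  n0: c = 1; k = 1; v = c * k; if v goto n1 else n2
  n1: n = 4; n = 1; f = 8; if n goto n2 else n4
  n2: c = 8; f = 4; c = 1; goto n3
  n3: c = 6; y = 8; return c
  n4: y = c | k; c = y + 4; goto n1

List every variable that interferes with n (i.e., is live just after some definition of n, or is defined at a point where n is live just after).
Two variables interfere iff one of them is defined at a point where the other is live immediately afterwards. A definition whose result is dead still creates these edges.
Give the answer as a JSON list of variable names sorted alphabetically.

Per-block:
  n0: {c,k,v} / ∅
  n1: {f,n} / ∅
  n2: {c,f} / ∅
  n3: {c,y} / ∅
  n4: {c,y} / {c,k}

Backward fixpoint:
  live n0: ∅→{c,k}
  live n1: {c,k}→{c,k}
  live n2: ∅→∅
  live n3: ∅→∅
  live n4: {c,k}→{c,k}

Interfere edges:
  c↔{f,k,n,v,y}
  f↔{c,k,n}
  k↔{c,f,n,v,y}
  n↔{c,f,k}
  v↔{c,k}
  y↔{c,k}

N(n) = ["c", "f", "k"]

Answer: ["c", "f", "k"]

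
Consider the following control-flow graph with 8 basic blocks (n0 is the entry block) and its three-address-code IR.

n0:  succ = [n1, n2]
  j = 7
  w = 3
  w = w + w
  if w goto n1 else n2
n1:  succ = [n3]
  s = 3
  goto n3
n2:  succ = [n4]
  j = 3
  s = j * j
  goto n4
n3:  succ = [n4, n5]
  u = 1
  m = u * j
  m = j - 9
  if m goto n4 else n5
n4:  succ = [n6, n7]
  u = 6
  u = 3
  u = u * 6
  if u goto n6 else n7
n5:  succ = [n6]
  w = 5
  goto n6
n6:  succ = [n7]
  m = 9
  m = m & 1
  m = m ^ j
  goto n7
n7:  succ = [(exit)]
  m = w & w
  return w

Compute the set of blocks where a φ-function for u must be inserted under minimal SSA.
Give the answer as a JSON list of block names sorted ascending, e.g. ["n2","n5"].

Answer: ["n4", "n6", "n7"]

Working:
idom tree: n1←n0 n2←n0 n3←n1 n4←n0 n5←n3 n6←n0 n7←n0
Join-block Dom:
  n4: preds {n2,n3}: {n0,n2} ∩ {n0,n1,n3} = {n0}; idom=n0
  n6: preds {n4,n5}: {n0,n4} ∩ {n0,n1,n3,n5} = {n0}; idom=n0
  n7: preds {n4,n6}: {n0,n4} ∩ {n0,n6} = {n0}; idom=n0

DF walk-up:
  join n4 pred n2: n2 stop@n0
  join n4 pred n3: n3→n1 stop@n0
  join n6 pred n4: n4 stop@n0
  join n6 pred n5: n5→n3→n1 stop@n0
  join n7 pred n4: n4 stop@n0
  join n7 pred n6: n6 stop@n0
  DF(n0)=∅
  DF(n1)={n4,n6}
  DF(n2)={n4}
  DF(n3)={n4,n6}
  DF(n4)={n6,n7}
  DF(n5)={n6}
  DF(n6)={n7}
  DF(n7)=∅

φ for u: defs {n3,n4}
  DF⁺ = {n4,n6,n7}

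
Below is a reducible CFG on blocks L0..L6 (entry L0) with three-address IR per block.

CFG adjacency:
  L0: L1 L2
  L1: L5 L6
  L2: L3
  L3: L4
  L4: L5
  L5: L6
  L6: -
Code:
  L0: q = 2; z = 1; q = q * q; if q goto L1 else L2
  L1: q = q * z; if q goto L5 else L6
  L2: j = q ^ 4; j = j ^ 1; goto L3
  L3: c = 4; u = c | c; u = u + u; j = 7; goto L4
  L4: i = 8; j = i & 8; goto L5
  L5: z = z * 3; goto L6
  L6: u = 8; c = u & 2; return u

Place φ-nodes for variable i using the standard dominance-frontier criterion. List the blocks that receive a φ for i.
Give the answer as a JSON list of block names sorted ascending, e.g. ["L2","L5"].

Answer: ["L5", "L6"]

Working:
idom tree: L1←L0 L2←L0 L3←L2 L4←L3 L5←L0 L6←L0
Join-block Dom:
  L5: preds {L1,L4}: {L0,L1} ∩ {L0,L2,L3,L4} = {L0}; idom=L0
  L6: preds {L1,L5}: {L0,L1} ∩ {L0,L5} = {L0}; idom=L0

Frontier:
  L5←L1: walk L1 to L0
  L5←L4: walk L4→L3→L2 to L0
  L6←L1: walk L1 to L0
  L6←L5: walk L5 to L0
  L0 → ∅
  L1 → {L5,L6}
  L2 → {L5}
  L3 → {L5}
  L4 → {L5}
  L5 → {L6}
  L6 → ∅

φ for i: defs {L4}
  DF⁺ = {L5,L6}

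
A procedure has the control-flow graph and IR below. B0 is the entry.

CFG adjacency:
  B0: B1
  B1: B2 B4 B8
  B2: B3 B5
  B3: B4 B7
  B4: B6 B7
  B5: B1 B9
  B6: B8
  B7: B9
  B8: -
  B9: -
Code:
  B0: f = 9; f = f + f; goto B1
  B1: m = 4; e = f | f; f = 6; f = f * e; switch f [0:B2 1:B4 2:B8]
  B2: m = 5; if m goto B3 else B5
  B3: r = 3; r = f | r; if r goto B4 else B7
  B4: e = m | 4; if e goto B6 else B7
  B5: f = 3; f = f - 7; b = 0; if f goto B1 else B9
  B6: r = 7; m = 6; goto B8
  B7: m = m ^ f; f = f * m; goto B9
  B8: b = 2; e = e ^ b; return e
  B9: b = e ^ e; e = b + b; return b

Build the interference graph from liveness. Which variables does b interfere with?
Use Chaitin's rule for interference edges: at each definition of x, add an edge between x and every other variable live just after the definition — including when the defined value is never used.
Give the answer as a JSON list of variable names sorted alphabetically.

Answer: ["e", "f"]

Analysis:
def/use:
  B0 def {f} use ∅
  B1 def {e,f,m} use {f}
  B2 def {m} use ∅
  B3 def {r} use {f}
  B4 def {e} use {m}
  B5 def {b,f} use ∅
  B6 def {m,r} use ∅
  B7 def {f,m} use {f,m}
  B8 def {b,e} use {e}
  B9 def {b,e} use {e}

Live sets:
  B0: in=∅ out={f}
  B1: in={f} out={e,f,m}
  B2: in={e,f} out={e,f,m}
  B3: in={e,f,m} out={e,f,m}
  B4: in={f,m} out={e,f,m}
  B5: in={e} out={e,f}
  B6: in={e} out={e}
  B7: in={e,f,m} out={e}
  B8: in={e} out=∅
  B9: in={e} out=∅

Interfere edges:
  b — {e,f}
  e — {b,f,m,r}
  f — {b,e,m,r}
  m — {e,f,r}
  r — {e,f,m}

N(b) = ["e", "f"]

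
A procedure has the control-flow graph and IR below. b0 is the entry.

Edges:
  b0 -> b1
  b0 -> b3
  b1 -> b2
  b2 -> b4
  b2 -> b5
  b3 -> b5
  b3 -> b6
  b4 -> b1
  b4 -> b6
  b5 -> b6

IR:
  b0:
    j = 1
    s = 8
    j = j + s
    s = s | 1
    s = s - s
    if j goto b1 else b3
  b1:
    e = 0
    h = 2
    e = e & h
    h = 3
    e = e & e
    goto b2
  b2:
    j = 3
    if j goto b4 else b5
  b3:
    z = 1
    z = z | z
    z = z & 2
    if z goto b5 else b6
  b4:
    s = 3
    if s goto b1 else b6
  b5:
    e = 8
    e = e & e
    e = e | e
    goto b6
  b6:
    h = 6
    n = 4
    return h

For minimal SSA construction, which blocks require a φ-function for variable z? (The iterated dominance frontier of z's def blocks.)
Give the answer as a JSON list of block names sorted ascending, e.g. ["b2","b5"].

Answer: ["b5", "b6"]

Derivation:
idom tree: b1←b0 b2←b1 b3←b0 b4←b2 b5←b0 b6←b0
Dom at joins:
  b1: preds {b0,b4}: {b0} ∩ {b0,b1,b2,b4} = {b0}; idom=b0
  b5: preds {b2,b3}: {b0,b1,b2} ∩ {b0,b3} = {b0}; idom=b0
  b6: preds {b3,b4,b5}: {b0,b3} ∩ {b0,b1,b2,b4} ∩ {b0,b5} = {b0}; idom=b0

DF walk-up:
  join b1 pred b0: · stop@b0
  join b1 pred b4: b4→b2→b1 stop@b0
  join b5 pred b2: b2→b1 stop@b0
  join b5 pred b3: b3 stop@b0
  join b6 pred b3: b3 stop@b0
  join b6 pred b4: b4→b2→b1 stop@b0
  join b6 pred b5: b5 stop@b0
  b0 → ∅
  b1 → {b1,b5,b6}
  b2 → {b1,b5,b6}
  b3 → {b5,b6}
  b4 → {b1,b6}
  b5 → {b6}
  b6 → ∅

φ for z: defs {b3}
  DF⁺ = {b5,b6}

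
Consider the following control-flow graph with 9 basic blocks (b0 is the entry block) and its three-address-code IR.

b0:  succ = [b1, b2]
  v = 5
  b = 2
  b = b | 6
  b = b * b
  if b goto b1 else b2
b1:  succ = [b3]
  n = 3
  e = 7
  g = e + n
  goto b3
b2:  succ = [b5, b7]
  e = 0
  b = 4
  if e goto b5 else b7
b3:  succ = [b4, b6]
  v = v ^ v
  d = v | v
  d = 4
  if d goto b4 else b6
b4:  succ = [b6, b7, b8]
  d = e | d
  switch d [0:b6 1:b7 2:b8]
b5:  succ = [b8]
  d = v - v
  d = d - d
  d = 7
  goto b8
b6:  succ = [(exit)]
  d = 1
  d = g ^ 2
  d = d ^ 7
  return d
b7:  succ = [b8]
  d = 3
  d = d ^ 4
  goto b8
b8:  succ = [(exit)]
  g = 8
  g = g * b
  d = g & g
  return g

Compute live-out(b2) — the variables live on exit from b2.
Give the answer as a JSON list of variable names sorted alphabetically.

Per-block:
  b0: {b,v} / ∅
  b1: {e,g,n} / ∅
  b2: {b,e} / ∅
  b3: {d,v} / {v}
  b4: {d} / {d,e}
  b5: {d} / {v}
  b6: {d} / {g}
  b7: {d} / ∅
  b8: {d,g} / {b}

Liveness:
  live b0: ∅→{b,v}
  live b1: {b,v}→{b,e,g,v}
  live b2: {v}→{b,v}
  live b3: {b,e,g,v}→{b,d,e,g}
  live b4: {b,d,e,g}→{b,g}
  live b5: {b,v}→{b}
  live b6: {g}→∅
  live b7: {b}→{b}
  live b8: {b}→∅

live-out(b2) = ["b", "v"]

Answer: ["b", "v"]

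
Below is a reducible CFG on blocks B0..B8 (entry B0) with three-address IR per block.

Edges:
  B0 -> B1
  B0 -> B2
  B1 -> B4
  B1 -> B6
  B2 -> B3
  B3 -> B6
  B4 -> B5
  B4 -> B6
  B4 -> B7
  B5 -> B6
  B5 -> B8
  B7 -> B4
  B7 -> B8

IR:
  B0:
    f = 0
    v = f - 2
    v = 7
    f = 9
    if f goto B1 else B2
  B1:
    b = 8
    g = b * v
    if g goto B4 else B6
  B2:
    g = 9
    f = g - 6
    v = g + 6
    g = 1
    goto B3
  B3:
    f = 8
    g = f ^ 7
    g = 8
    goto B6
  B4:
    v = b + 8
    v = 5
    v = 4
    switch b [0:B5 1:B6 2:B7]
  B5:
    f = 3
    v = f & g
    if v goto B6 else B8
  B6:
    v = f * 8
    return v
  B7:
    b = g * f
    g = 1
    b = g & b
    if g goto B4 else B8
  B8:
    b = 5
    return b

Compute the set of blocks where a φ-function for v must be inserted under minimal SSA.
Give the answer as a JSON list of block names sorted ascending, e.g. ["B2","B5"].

idom tree: B1←B0 B2←B0 B3←B2 B4←B1 B5←B4 B6←B0 B7←B4 B8←B4
Dom at joins:
  B4: preds {B1,B7}: {B0,B1} ∩ {B0,B1,B4,B7} = {B0,B1}; idom=B1
  B6: preds {B1,B3,B4,B5}: {B0,B1} ∩ {B0,B2,B3} ∩ {B0,B1,B4} ∩ {B0,B1,B4,B5} = {B0}; idom=B0
  B8: preds {B5,B7}: {B0,B1,B4,B5} ∩ {B0,B1,B4,B7} = {B0,B1,B4}; idom=B4

DF derivation:
  B4←B1: walk · to B1
  B4←B7: walk B7→B4 to B1
  B6←B1: walk B1 to B0
  B6←B3: walk B3→B2 to B0
  B6←B4: walk B4→B1 to B0
  B6←B5: walk B5→B4→B1 to B0
  B8←B5: walk B5 to B4
  B8←B7: walk B7 to B4
  B0 → ∅
  B1 → {B6}
  B2 → {B6}
  B3 → {B6}
  B4 → {B4,B6}
  B5 → {B6,B8}
  B6 → ∅
  B7 → {B4,B8}
  B8 → ∅

φ for v: defs {B0,B2,B4,B5,B6}
  DF⁺ = {B4,B6,B8}

Answer: ["B4", "B6", "B8"]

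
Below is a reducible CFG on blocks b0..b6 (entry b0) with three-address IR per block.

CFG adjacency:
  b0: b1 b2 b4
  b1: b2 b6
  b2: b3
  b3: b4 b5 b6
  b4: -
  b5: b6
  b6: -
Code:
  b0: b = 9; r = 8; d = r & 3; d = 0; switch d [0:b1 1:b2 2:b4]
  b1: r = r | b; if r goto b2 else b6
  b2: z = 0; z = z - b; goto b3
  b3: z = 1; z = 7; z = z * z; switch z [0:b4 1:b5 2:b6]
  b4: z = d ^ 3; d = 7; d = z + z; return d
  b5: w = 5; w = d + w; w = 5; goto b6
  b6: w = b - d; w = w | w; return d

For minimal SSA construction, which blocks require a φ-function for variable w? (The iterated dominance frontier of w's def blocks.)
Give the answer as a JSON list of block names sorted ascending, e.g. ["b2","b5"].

Answer: ["b6"]

Derivation:
idom tree: b1←b0 b2←b0 b3←b2 b4←b0 b5←b3 b6←b0
Dom∩ at merges:
  b2: preds {b0,b1}: {b0} ∩ {b0,b1} = {b0}; idom=b0
  b4: preds {b0,b3}: {b0} ∩ {b0,b2,b3} = {b0}; idom=b0
  b6: preds {b1,b3,b5}: {b0,b1} ∩ {b0,b2,b3} ∩ {b0,b2,b3,b5} = {b0}; idom=b0

DF walk-up:
  b2←b0: walk · to b0
  b2←b1: walk b1 to b0
  b4←b0: walk · to b0
  b4←b3: walk b3→b2 to b0
  b6←b1: walk b1 to b0
  b6←b3: walk b3→b2 to b0
  b6←b5: walk b5→b3→b2 to b0
  DF(b0)=∅
  DF(b1)={b2,b6}
  DF(b2)={b4,b6}
  DF(b3)={b4,b6}
  DF(b4)=∅
  DF(b5)={b6}
  DF(b6)=∅

φ for w: defs {b5,b6}
  DF⁺ = {b6}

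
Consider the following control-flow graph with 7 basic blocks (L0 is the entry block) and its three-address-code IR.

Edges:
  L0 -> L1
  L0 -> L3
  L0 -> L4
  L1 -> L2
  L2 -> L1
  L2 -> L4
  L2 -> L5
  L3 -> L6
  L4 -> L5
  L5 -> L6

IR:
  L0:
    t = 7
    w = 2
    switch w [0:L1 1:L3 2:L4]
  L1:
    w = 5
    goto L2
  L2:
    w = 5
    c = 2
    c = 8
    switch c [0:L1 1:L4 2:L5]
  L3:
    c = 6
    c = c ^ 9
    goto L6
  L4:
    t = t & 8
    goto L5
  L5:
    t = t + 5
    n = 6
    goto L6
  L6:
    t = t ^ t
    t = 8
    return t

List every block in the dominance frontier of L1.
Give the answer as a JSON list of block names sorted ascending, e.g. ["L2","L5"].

idom tree: L1←L0 L2←L1 L3←L0 L4←L0 L5←L0 L6←L0
Dom at joins:
  L1: preds {L0,L2}: {L0} ∩ {L0,L1,L2} = {L0}; idom=L0
  L4: preds {L0,L2}: {L0} ∩ {L0,L1,L2} = {L0}; idom=L0
  L5: preds {L2,L4}: {L0,L1,L2} ∩ {L0,L4} = {L0}; idom=L0
  L6: preds {L3,L5}: {L0,L3} ∩ {L0,L5} = {L0}; idom=L0

DF derivation:
  join L1 pred L0: · stop@L0
  join L1 pred L2: L2→L1 stop@L0
  join L4 pred L0: · stop@L0
  join L4 pred L2: L2→L1 stop@L0
  join L5 pred L2: L2→L1 stop@L0
  join L5 pred L4: L4 stop@L0
  join L6 pred L3: L3 stop@L0
  join L6 pred L5: L5 stop@L0
  DF(L0)=∅
  DF(L1)={L1,L4,L5}
  DF(L2)={L1,L4,L5}
  DF(L3)={L6}
  DF(L4)={L5}
  DF(L5)={L6}
  DF(L6)=∅

DF(L1) = ["L1", "L4", "L5"]

Answer: ["L1", "L4", "L5"]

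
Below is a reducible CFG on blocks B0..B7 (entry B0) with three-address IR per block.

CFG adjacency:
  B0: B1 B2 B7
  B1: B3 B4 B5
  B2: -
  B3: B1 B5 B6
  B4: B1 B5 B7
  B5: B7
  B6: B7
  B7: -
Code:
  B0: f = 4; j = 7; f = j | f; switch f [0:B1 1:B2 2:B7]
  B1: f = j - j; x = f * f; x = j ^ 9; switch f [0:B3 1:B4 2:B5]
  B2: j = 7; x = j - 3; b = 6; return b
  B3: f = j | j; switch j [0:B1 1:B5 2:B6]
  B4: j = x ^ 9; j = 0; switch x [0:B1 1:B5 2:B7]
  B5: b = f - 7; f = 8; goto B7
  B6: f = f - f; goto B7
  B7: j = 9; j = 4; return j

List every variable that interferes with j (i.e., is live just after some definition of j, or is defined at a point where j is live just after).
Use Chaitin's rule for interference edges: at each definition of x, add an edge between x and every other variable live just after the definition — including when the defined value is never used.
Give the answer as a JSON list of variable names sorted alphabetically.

Answer: ["f", "x"]

Analysis:
Per-block:
  B0 def {f,j} use ∅
  B1 def {f,x} use {j}
  B2 def {b,j,x} use ∅
  B3 def {f} use {j}
  B4 def {j} use {x}
  B5 def {b,f} use {f}
  B6 def {f} use {f}
  B7 def {j} use ∅

Live sets:
  live B0: ∅→{j}
  live B1: {j}→{f,j,x}
  live B2: ∅→∅
  live B3: {j}→{f,j}
  live B4: {f,x}→{f,j}
  live B5: {f}→∅
  live B6: {f}→∅
  live B7: ∅→∅

Conflict graph:
  b↔∅
  f↔{j,x}
  j↔{f,x}
  x↔{f,j}

N(j) = ["f", "x"]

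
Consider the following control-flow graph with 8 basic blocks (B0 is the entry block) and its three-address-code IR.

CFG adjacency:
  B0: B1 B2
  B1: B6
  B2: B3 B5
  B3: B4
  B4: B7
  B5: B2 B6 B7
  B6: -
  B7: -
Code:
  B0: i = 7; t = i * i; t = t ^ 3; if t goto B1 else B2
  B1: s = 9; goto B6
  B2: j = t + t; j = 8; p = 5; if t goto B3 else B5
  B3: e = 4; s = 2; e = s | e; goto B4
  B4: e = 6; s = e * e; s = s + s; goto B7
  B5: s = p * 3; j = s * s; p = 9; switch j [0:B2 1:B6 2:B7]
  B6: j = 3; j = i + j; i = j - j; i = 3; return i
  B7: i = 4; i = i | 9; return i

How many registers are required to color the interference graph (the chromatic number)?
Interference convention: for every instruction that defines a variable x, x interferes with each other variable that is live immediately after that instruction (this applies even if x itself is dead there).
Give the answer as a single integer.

Block summaries:
  B0: def={i,t} ue=∅
  B1: def={s} ue=∅
  B2: def={j,p} ue={t}
  B3: def={e,s} ue=∅
  B4: def={e,s} ue=∅
  B5: def={j,p,s} ue={p}
  B6: def={i,j} ue={i}
  B7: def={i} ue=∅

Live sets:
  live B0: ∅→{i,t}
  live B1: {i}→{i}
  live B2: {i,t}→{i,p,t}
  live B3: ∅→∅
  live B4: ∅→∅
  live B5: {i,p,t}→{i,t}
  live B6: {i}→∅
  live B7: ∅→∅

Interfere edges:
  e↔{s}
  i↔{j,p,s,t}
  j↔{i,p,t}
  p↔{i,j,t}
  s↔{e,i,t}
  t↔{i,j,p,s}

Chromatic number:
  {i,j,p,t} pairwise interfere (4-clique) ⇒ χ ≥ 4
  assign e→r0 i→r0 j→r2 p→r3 s→r2 t→r1 — no edge inside a register ⇒ χ ≤ 4
  χ = 4

Answer: 4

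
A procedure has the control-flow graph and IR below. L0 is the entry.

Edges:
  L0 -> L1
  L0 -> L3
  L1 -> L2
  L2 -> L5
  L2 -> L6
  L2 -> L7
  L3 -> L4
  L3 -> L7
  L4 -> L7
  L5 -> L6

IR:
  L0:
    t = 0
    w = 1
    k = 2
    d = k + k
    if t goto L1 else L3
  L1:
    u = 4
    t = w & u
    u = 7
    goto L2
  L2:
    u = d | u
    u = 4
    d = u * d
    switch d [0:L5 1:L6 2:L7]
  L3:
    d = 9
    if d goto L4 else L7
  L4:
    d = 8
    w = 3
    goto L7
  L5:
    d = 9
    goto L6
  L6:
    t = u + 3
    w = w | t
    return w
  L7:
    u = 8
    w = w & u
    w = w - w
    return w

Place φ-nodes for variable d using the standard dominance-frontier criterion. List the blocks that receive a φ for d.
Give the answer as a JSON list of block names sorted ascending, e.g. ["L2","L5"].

idom tree: L1←L0 L2←L1 L3←L0 L4←L3 L5←L2 L6←L2 L7←L0
Join-block Dom:
  L6: preds {L2,L5}: {L0,L1,L2} ∩ {L0,L1,L2,L5} = {L0,L1,L2}; idom=L2
  L7: preds {L2,L3,L4}: {L0,L1,L2} ∩ {L0,L3} ∩ {L0,L3,L4} = {L0}; idom=L0

DF walk-up:
  L6←L2: walk · to L2
  L6←L5: walk L5 to L2
  L7←L2: walk L2→L1 to L0
  L7←L3: walk L3 to L0
  L7←L4: walk L4→L3 to L0
  DF(L0)=∅
  DF(L1)={L7}
  DF(L2)={L7}
  DF(L3)={L7}
  DF(L4)={L7}
  DF(L5)={L6}
  DF(L6)=∅
  DF(L7)=∅

φ for d: defs {L0,L2,L3,L4,L5}
  DF⁺ = {L6,L7}

Answer: ["L6", "L7"]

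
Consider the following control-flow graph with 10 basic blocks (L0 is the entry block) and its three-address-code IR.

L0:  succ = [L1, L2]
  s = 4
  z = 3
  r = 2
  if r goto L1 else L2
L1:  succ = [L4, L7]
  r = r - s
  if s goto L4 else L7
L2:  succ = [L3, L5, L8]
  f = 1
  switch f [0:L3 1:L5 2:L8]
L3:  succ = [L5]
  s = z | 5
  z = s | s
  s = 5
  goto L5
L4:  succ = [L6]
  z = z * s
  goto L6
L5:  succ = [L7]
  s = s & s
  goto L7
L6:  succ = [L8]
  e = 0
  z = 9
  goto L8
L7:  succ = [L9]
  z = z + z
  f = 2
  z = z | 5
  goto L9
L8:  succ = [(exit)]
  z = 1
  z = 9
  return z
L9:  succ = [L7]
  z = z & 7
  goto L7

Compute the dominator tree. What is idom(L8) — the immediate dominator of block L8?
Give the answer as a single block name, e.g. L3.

idom tree: L1←L0 L2←L0 L3←L2 L4←L1 L5←L2 L6←L4 L7←L0 L8←L0 L9←L7
Dom at joins:
  L5: preds {L2,L3}: {L0,L2} ∩ {L0,L2,L3} = {L0,L2}; idom=L2
  L7: preds {L1,L5,L9}: {L0,L1} ∩ {L0,L2,L5} ∩ {L0,L7,L9} = {L0}; idom=L0
  L8: preds {L2,L6}: {L0,L2} ∩ {L0,L1,L4,L6} = {L0}; idom=L0

idom(L8) = L0

Answer: L0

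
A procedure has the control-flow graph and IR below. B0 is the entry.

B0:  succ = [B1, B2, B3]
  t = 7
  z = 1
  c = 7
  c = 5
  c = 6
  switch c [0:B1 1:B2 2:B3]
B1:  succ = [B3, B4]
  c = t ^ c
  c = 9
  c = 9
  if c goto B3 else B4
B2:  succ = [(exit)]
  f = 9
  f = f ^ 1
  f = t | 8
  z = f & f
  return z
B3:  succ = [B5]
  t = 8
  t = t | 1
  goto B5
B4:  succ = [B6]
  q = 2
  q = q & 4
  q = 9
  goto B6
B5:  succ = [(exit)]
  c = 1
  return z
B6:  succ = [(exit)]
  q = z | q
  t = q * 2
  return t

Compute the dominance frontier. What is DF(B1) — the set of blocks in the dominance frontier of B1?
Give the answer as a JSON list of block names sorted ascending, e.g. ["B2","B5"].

idom tree: B1←B0 B2←B0 B3←B0 B4←B1 B5←B3 B6←B4
Dom at joins:
  B3: preds {B0,B1}: {B0} ∩ {B0,B1} = {B0}; idom=B0

Frontier:
  B3←B0: walk · to B0
  B3←B1: walk B1 to B0
  DF(B0)=∅
  DF(B1)={B3}
  DF(B2)=∅
  DF(B3)=∅
  DF(B4)=∅
  DF(B5)=∅
  DF(B6)=∅

DF(B1) = ["B3"]

Answer: ["B3"]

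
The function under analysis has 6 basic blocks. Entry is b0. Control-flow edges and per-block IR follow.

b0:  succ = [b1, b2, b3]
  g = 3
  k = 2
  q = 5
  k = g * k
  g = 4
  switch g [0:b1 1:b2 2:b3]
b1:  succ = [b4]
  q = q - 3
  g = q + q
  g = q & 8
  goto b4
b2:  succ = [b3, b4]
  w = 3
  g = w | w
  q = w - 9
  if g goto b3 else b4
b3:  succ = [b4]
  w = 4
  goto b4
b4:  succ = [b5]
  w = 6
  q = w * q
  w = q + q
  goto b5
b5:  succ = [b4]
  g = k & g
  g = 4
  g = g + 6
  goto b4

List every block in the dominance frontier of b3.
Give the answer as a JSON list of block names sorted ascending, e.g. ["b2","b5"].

Answer: ["b4"]

Working:
idom tree: b1←b0 b2←b0 b3←b0 b4←b0 b5←b4
Dom∩ at merges:
  b3: preds {b0,b2}: {b0} ∩ {b0,b2} = {b0}; idom=b0
  b4: preds {b1,b2,b3,b5}: {b0,b1} ∩ {b0,b2} ∩ {b0,b3} ∩ {b0,b4,b5} = {b0}; idom=b0

DF derivation:
  join b3 pred b0: · stop@b0
  join b3 pred b2: b2 stop@b0
  join b4 pred b1: b1 stop@b0
  join b4 pred b2: b2 stop@b0
  join b4 pred b3: b3 stop@b0
  join b4 pred b5: b5→b4 stop@b0
  DF(b0)=∅
  DF(b1)={b4}
  DF(b2)={b3,b4}
  DF(b3)={b4}
  DF(b4)={b4}
  DF(b5)={b4}

DF(b3) = ["b4"]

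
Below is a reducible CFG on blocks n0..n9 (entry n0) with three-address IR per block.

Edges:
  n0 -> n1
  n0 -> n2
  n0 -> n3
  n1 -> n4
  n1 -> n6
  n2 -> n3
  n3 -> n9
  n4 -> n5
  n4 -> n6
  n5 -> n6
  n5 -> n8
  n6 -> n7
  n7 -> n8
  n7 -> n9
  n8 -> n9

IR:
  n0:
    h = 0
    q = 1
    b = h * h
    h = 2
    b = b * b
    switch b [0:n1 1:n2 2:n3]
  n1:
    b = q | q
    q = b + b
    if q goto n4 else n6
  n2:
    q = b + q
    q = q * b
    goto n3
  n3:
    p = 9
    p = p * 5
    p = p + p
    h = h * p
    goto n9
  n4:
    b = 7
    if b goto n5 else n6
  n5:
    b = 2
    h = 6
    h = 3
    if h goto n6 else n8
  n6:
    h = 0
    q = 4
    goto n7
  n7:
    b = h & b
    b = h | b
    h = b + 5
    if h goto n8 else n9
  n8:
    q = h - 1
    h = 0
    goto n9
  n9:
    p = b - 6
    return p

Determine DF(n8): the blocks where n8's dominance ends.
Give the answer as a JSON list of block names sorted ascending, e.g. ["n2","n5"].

Answer: ["n9"]

Working:
idom tree: n1←n0 n2←n0 n3←n0 n4←n1 n5←n4 n6←n1 n7←n6 n8←n1 n9←n0
Dom at joins:
  n3: preds {n0,n2}: {n0} ∩ {n0,n2} = {n0}; idom=n0
  n6: preds {n1,n4,n5}: {n0,n1} ∩ {n0,n1,n4} ∩ {n0,n1,n4,n5} = {n0,n1}; idom=n1
  n8: preds {n5,n7}: {n0,n1,n4,n5} ∩ {n0,n1,n6,n7} = {n0,n1}; idom=n1
  n9: preds {n3,n7,n8}: {n0,n3} ∩ {n0,n1,n6,n7} ∩ {n0,n1,n8} = {n0}; idom=n0

DF walk-up:
  join n3 pred n0: · stop@n0
  join n3 pred n2: n2 stop@n0
  join n6 pred n1: · stop@n1
  join n6 pred n4: n4 stop@n1
  join n6 pred n5: n5→n4 stop@n1
  join n8 pred n5: n5→n4 stop@n1
  join n8 pred n7: n7→n6 stop@n1
  join n9 pred n3: n3 stop@n0
  join n9 pred n7: n7→n6→n1 stop@n0
  join n9 pred n8: n8→n1 stop@n0
  DF(n0)=∅
  DF(n1)={n9}
  DF(n2)={n3}
  DF(n3)={n9}
  DF(n4)={n6,n8}
  DF(n5)={n6,n8}
  DF(n6)={n8,n9}
  DF(n7)={n8,n9}
  DF(n8)={n9}
  DF(n9)=∅

DF(n8) = ["n9"]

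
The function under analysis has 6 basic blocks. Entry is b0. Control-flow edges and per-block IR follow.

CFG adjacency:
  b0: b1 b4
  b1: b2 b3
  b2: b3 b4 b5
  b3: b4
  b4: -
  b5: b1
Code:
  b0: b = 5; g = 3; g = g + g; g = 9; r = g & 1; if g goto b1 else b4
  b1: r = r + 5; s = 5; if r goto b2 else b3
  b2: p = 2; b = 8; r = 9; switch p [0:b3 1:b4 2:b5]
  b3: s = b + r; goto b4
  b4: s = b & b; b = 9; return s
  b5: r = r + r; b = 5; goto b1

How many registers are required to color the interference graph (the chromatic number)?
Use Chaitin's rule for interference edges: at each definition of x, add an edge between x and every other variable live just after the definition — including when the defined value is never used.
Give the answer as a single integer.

def/use:
  b0 def {b,g,r} use ∅
  b1 def {r,s} use {r}
  b2 def {b,p,r} use ∅
  b3 def {s} use {b,r}
  b4 def {b,s} use {b}
  b5 def {b,r} use {r}

Liveness:
  b0: in=∅ out={b,r}
  b1: in={b,r} out={b,r}
  b2: in=∅ out={b,r}
  b3: in={b,r} out={b}
  b4: in={b} out=∅
  b5: in={r} out={b,r}

Interfere edges:
  b: {g,p,r,s}
  g: {b,r}
  p: {b,r}
  r: {b,g,p,s}
  s: {b,r}

Chromatic number:
  {b,g,r} pairwise interfere (3-clique) ⇒ χ ≥ 3
  assign b→r0 g→r2 p→r2 r→r1 s→r2 — no edge inside a register ⇒ χ ≤ 3
  χ = 3

Answer: 3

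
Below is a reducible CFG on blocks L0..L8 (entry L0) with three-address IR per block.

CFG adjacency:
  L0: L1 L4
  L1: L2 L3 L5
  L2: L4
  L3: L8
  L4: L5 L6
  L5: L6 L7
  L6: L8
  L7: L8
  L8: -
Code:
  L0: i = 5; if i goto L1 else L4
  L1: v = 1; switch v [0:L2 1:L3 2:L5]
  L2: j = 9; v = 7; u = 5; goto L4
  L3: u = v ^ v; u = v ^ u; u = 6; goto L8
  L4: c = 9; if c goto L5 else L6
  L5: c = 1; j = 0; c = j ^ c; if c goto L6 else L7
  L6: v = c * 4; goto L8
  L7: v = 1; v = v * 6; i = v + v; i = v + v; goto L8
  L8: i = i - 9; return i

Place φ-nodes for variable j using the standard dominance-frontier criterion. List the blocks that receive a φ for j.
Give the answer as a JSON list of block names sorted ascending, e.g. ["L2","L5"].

Answer: ["L4", "L5", "L6", "L8"]

Analysis:
idom tree: L1←L0 L2←L1 L3←L1 L4←L0 L5←L0 L6←L0 L7←L5 L8←L0
Join-block Dom:
  L4: preds {L0,L2}: {L0} ∩ {L0,L1,L2} = {L0}; idom=L0
  L5: preds {L1,L4}: {L0,L1} ∩ {L0,L4} = {L0}; idom=L0
  L6: preds {L4,L5}: {L0,L4} ∩ {L0,L5} = {L0}; idom=L0
  L8: preds {L3,L6,L7}: {L0,L1,L3} ∩ {L0,L6} ∩ {L0,L5,L7} = {L0}; idom=L0

DF walk-up:
  L4←L0: walk · to L0
  L4←L2: walk L2→L1 to L0
  L5←L1: walk L1 to L0
  L5←L4: walk L4 to L0
  L6←L4: walk L4 to L0
  L6←L5: walk L5 to L0
  L8←L3: walk L3→L1 to L0
  L8←L6: walk L6 to L0
  L8←L7: walk L7→L5 to L0
  L0 → ∅
  L1 → {L4,L5,L8}
  L2 → {L4}
  L3 → {L8}
  L4 → {L5,L6}
  L5 → {L6,L8}
  L6 → {L8}
  L7 → {L8}
  L8 → ∅

φ for j: defs {L2,L5}
  DF⁺ = {L4,L5,L6,L8}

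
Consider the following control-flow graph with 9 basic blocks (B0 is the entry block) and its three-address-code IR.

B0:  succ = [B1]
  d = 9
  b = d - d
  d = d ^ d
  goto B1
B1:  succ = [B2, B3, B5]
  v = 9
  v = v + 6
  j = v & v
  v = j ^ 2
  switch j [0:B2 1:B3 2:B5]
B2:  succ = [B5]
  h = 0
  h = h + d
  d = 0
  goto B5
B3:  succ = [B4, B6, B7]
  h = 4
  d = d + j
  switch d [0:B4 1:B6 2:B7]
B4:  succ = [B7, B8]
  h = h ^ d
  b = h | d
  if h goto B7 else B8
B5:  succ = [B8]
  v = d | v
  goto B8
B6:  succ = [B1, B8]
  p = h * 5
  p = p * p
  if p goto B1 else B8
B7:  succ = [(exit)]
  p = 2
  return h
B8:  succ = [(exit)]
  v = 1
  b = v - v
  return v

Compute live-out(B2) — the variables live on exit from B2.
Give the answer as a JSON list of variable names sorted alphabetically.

Answer: ["d", "v"]

Working:
Block summaries:
  B0: {b,d} / ∅
  B1: {j,v} / ∅
  B2: {d,h} / {d}
  B3: {d,h} / {d,j}
  B4: {b,h} / {d,h}
  B5: {v} / {d,v}
  B6: {p} / {h}
  B7: {p} / {h}
  B8: {b,v} / ∅

Live sets:
  live B0: ∅→{d}
  live B1: {d}→{d,j,v}
  live B2: {d,v}→{d,v}
  live B3: {d,j}→{d,h}
  live B4: {d,h}→{h}
  live B5: {d,v}→∅
  live B6: {d,h}→{d}
  live B7: {h}→∅
  live B8: ∅→∅

live-out(B2) = ["d", "v"]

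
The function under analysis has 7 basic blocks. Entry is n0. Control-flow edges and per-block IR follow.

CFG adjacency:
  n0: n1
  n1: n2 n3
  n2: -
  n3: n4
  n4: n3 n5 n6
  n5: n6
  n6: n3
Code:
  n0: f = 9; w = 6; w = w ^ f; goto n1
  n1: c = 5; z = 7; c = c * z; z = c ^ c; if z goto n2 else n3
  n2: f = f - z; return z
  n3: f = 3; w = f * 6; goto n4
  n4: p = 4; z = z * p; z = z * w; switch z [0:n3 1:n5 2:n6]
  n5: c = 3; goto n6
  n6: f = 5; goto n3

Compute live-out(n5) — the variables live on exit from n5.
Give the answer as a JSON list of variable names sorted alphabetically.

def/use:
  n0: {f,w} / ∅
  n1: {c,z} / ∅
  n2: {f} / {f,z}
  n3: {f,w} / ∅
  n4: {p,z} / {w,z}
  n5: {c} / ∅
  n6: {f} / ∅

Live sets:
  n0 li=∅ lo={f}
  n1 li={f} lo={f,z}
  n2 li={f,z} lo=∅
  n3 li={z} lo={w,z}
  n4 li={w,z} lo={z}
  n5 li={z} lo={z}
  n6 li={z} lo={z}

live-out(n5) = ["z"]

Answer: ["z"]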